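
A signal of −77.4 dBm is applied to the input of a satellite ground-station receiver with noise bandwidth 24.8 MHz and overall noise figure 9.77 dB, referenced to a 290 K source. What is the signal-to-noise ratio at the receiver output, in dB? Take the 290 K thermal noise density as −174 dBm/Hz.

Noise floor: N = −174 + 10 log₁₀(B) + NF
10 log₁₀(2.48×10⁷) = 73.94 dB
N = −174 + 73.94 + 9.77 = −90.29 dBm
SNR = P_sig − N = −77.4 − (−90.29) = 12.89 dB → 12.9 dB

12.9 dB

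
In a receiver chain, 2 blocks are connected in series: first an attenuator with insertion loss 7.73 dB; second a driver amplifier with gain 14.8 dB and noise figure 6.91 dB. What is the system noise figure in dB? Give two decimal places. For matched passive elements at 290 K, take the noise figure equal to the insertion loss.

14.64 dB

Convert to linear (a loss of L dB is a gain of −L dB): F_i = 10^(NF_i/10), G_i = 10^(G_i,dB/10)
  Stage 1: F_1 = 10^(7.73/10) = 5.929, G_1 = 10^(−7.73/10) = 0.1687
  Stage 2: F_2 = 10^(6.91/10) = 4.909, G_2 = 10^(14.8/10) = 30.20
Friis cascade:
  F = 5.929 + (4.909 − 1)/0.1687 = 29.11
NF = 10 log₁₀(29.11) = 14.64 dB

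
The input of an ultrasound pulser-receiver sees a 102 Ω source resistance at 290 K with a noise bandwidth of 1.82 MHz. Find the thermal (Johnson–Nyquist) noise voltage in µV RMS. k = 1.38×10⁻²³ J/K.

V_n = √(4kTRB)
4kTRB = 4 × 1.38×10⁻²³ × 290 × 1.02×10² × 1.82×10⁶ = 2.97×10⁻¹² V²
V_n = √(2.97×10⁻¹²) = 1.72×10⁻⁶ V = 1.72 µV

1.72 µV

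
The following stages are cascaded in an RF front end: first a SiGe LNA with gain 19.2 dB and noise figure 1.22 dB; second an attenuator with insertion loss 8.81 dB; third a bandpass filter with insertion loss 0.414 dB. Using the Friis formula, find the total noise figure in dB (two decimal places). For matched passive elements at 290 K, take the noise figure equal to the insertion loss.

Convert to linear (a loss of L dB is a gain of −L dB): F_i = 10^(NF_i/10), G_i = 10^(G_i,dB/10)
  Stage 1: F_1 = 10^(1.22/10) = 1.324, G_1 = 10^(19.2/10) = 83.18
  Stage 2: F_2 = 10^(8.81/10) = 7.603, G_2 = 10^(−8.81/10) = 0.1315
  Stage 3: F_3 = 10^(0.414/10) = 1.100, G_3 = 10^(−0.414/10) = 0.9091
Friis cascade:
  F = 1.324 + (7.603 − 1)/83.18 + (1.100 − 1)/10.94 = 1.413
NF = 10 log₁₀(1.413) = 1.50 dB

1.50 dB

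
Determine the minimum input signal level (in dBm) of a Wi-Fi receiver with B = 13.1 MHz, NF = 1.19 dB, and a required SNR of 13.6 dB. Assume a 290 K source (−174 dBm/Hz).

−88.0 dBm

Sensitivity = −174 + 10 log₁₀(B) + NF + SNR_min
= −174 + 71.17 + 1.19 + 13.6
= −88.04 dBm → −88.0 dBm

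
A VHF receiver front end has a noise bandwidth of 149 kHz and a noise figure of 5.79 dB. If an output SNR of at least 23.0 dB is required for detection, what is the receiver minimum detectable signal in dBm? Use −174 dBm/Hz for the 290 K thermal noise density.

Sensitivity = −174 + 10 log₁₀(B) + NF + SNR_min
= −174 + 51.73 + 5.79 + 23.0
= −93.48 dBm → −93.5 dBm

−93.5 dBm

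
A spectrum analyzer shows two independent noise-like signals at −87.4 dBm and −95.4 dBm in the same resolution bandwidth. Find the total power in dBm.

Convert to linear, add, convert back:
P₁ = 1.82×10⁻¹² W, P₂ = 2.88×10⁻¹³ W
P_tot = 2.11×10⁻¹² W → 10 log₁₀(P_tot / 10⁻³) = −86.8 dBm

−86.8 dBm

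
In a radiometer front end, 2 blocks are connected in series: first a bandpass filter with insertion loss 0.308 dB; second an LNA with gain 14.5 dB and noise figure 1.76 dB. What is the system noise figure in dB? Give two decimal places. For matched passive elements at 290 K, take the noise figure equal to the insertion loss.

Convert to linear (a loss of L dB is a gain of −L dB): F_i = 10^(NF_i/10), G_i = 10^(G_i,dB/10)
  Stage 1: F_1 = 10^(0.308/10) = 1.073, G_1 = 10^(−0.308/10) = 0.9315
  Stage 2: F_2 = 10^(1.76/10) = 1.500, G_2 = 10^(14.5/10) = 28.18
Friis cascade:
  F = 1.073 + (1.500 − 1)/0.9315 = 1.610
NF = 10 log₁₀(1.610) = 2.07 dB

2.07 dB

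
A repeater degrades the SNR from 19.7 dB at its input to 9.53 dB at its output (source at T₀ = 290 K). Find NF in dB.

10.17 dB

NF (dB) = SNR_in(dB) − SNR_out(dB) when the source is at T₀
NF = 19.7 − 9.53 = 10.17 dB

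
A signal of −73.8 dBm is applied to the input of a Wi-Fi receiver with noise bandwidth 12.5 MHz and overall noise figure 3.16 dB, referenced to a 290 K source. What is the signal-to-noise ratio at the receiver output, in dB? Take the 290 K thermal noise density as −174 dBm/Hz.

Noise floor: N = −174 + 10 log₁₀(B) + NF
10 log₁₀(1.25×10⁷) = 70.97 dB
N = −174 + 70.97 + 3.16 = −99.87 dBm
SNR = P_sig − N = −73.8 − (−99.87) = 26.07 dB → 26.1 dB

26.1 dB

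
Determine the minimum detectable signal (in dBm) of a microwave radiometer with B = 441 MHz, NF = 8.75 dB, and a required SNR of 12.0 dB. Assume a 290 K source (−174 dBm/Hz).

Sensitivity = −174 + 10 log₁₀(B) + NF + SNR_min
= −174 + 86.44 + 8.75 + 12.0
= −66.81 dBm → −66.8 dBm

−66.8 dBm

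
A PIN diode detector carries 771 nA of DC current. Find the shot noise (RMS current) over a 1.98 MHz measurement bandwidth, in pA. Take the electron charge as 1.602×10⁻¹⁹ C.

699 pA

I_n = √(2qI·B)
2qI·B = 2 × 1.602×10⁻¹⁹ × 7.71×10⁻⁷ × 1.98×10⁶ = 4.89×10⁻¹⁹ A²
I_n = √(4.89×10⁻¹⁹) = 6.99×10⁻¹⁰ A = 699 pA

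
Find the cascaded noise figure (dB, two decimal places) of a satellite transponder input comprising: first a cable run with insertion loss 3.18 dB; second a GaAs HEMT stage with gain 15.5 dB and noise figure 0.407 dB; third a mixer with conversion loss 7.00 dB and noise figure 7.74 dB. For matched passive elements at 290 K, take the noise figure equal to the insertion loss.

Convert to linear (a loss of L dB is a gain of −L dB): F_i = 10^(NF_i/10), G_i = 10^(G_i,dB/10)
  Stage 1: F_1 = 10^(3.18/10) = 2.080, G_1 = 10^(−3.18/10) = 0.4808
  Stage 2: F_2 = 10^(0.407/10) = 1.098, G_2 = 10^(15.5/10) = 35.48
  Stage 3: F_3 = 10^(7.74/10) = 5.943, G_3 = 10^(−7.00/10) = 0.1995
Friis cascade:
  F = 2.080 + (1.098 − 1)/0.4808 + (5.943 − 1)/17.06 = 2.574
NF = 10 log₁₀(2.574) = 4.11 dB

4.11 dB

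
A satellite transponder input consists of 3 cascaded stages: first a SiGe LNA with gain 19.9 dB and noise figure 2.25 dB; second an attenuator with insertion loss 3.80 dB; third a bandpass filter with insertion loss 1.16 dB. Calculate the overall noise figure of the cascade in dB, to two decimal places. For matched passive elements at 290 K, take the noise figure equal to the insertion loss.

Convert to linear (a loss of L dB is a gain of −L dB): F_i = 10^(NF_i/10), G_i = 10^(G_i,dB/10)
  Stage 1: F_1 = 10^(2.25/10) = 1.679, G_1 = 10^(19.9/10) = 97.72
  Stage 2: F_2 = 10^(3.80/10) = 2.399, G_2 = 10^(−3.80/10) = 0.4169
  Stage 3: F_3 = 10^(1.16/10) = 1.306, G_3 = 10^(−1.16/10) = 0.7656
Friis cascade:
  F = 1.679 + (2.399 − 1)/97.72 + (1.306 − 1)/40.74 = 1.701
NF = 10 log₁₀(1.701) = 2.31 dB

2.31 dB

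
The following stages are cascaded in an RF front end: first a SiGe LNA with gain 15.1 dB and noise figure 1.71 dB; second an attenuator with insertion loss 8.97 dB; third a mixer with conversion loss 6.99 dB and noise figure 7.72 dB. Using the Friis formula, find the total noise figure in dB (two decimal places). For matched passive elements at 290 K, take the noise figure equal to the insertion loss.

Convert to linear (a loss of L dB is a gain of −L dB): F_i = 10^(NF_i/10), G_i = 10^(G_i,dB/10)
  Stage 1: F_1 = 10^(1.71/10) = 1.483, G_1 = 10^(15.1/10) = 32.36
  Stage 2: F_2 = 10^(8.97/10) = 7.889, G_2 = 10^(−8.97/10) = 0.1268
  Stage 3: F_3 = 10^(7.72/10) = 5.916, G_3 = 10^(−6.99/10) = 0.2000
Friis cascade:
  F = 1.483 + (7.889 − 1)/32.36 + (5.916 − 1)/4.102 = 2.894
NF = 10 log₁₀(2.894) = 4.61 dB

4.61 dB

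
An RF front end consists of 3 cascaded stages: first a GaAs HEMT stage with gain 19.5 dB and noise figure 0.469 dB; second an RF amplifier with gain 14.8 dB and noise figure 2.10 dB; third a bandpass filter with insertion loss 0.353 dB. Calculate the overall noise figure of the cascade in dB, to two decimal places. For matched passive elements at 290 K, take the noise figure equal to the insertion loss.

0.50 dB

Convert to linear (a loss of L dB is a gain of −L dB): F_i = 10^(NF_i/10), G_i = 10^(G_i,dB/10)
  Stage 1: F_1 = 10^(0.469/10) = 1.114, G_1 = 10^(19.5/10) = 89.13
  Stage 2: F_2 = 10^(2.10/10) = 1.622, G_2 = 10^(14.8/10) = 30.20
  Stage 3: F_3 = 10^(0.353/10) = 1.085, G_3 = 10^(−0.353/10) = 0.9219
Friis cascade:
  F = 1.114 + (1.622 − 1)/89.13 + (1.085 − 1)/2692 = 1.121
NF = 10 log₁₀(1.121) = 0.50 dB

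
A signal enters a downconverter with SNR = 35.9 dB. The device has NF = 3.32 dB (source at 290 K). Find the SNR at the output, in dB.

By definition F = SNR_in/SNR_out, so in dB: SNR_out = SNR_in − NF
SNR_out = 35.9 − 3.32 = 32.58 dB

32.58 dB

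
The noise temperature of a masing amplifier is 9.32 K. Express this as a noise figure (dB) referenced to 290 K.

F = 1 + T_e/T₀ = 1 + 9.32/290 = 1.03214
NF = 10 log₁₀(1.03214) = 0.137 dB

0.137 dB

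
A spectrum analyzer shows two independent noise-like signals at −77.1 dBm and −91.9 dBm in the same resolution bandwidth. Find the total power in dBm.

−77.0 dBm

Convert to linear, add, convert back:
P₁ = 1.95×10⁻¹¹ W, P₂ = 6.46×10⁻¹³ W
P_tot = 2.01×10⁻¹¹ W → 10 log₁₀(P_tot / 10⁻³) = −77.0 dBm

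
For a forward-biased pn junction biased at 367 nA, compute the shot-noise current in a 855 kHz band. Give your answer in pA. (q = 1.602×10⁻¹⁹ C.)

317 pA

I_n = √(2qI·B)
2qI·B = 2 × 1.602×10⁻¹⁹ × 3.67×10⁻⁷ × 8.55×10⁵ = 1.01×10⁻¹⁹ A²
I_n = √(1.01×10⁻¹⁹) = 3.17×10⁻¹⁰ A = 317 pA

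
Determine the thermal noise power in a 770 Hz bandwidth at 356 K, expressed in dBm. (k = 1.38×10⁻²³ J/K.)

P_n = kTB = 1.38×10⁻²³ × 356 × 7.70×10² = 3.78×10⁻¹⁸ W
In dBm: 10 log₁₀(3.78×10⁻¹⁸ / 10⁻³) = −144.2 dBm

−144.2 dBm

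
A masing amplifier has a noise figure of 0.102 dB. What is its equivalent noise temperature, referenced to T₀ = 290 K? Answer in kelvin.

F = 10^(0.102/10) = 1.02376
T_e = (F − 1)·T₀ = (1.02376 − 1) × 290 = 6.89 K

6.89 K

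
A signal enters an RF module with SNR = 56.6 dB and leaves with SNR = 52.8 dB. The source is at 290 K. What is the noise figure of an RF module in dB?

NF (dB) = SNR_in(dB) − SNR_out(dB) when the source is at T₀
NF = 56.6 − 52.8 = 3.8 dB

3.8 dB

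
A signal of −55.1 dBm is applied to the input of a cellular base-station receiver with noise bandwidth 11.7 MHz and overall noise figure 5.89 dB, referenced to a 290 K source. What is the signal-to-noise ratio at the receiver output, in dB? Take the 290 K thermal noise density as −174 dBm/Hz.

Noise floor: N = −174 + 10 log₁₀(B) + NF
10 log₁₀(1.17×10⁷) = 70.68 dB
N = −174 + 70.68 + 5.89 = −97.43 dBm
SNR = P_sig − N = −55.1 − (−97.43) = 42.33 dB → 42.3 dB

42.3 dB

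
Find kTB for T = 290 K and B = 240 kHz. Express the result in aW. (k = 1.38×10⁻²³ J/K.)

960 aW

P_n = kTB = 1.38×10⁻²³ × 290 × 2.40×10⁵ = 9.60×10⁻¹⁶ W = 960 aW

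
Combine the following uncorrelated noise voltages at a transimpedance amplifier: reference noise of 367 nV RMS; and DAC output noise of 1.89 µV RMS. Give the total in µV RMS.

Uncorrelated sources add in power (mean-square): V_tot = √(ΣV_i²)
V_tot = √[(3.67×10⁻⁷)² + (1.89×10⁻⁶)²] = 1.93×10⁻⁶ V = 1.93 µV

1.93 µV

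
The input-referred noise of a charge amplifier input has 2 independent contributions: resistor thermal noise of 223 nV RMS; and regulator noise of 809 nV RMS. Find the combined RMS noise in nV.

839 nV

Uncorrelated sources add in power (mean-square): V_tot = √(ΣV_i²)
V_tot = √[(2.23×10⁻⁷)² + (8.09×10⁻⁷)²] = 8.39×10⁻⁷ V = 839 nV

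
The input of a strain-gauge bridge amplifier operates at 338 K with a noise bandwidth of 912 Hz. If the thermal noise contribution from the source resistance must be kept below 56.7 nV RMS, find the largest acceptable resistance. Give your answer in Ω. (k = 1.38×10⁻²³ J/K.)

189 Ω

Johnson–Nyquist: V_n = √(4kTRB) ⇒ R = V_n² / (4kTB)
4kTB = 4 × 1.38×10⁻²³ × 338 × 9.12×10² = 1.70×10⁻¹⁷
R = (5.67×10⁻⁸)² / 1.70×10⁻¹⁷ = 1.89×10² Ω = 189 Ω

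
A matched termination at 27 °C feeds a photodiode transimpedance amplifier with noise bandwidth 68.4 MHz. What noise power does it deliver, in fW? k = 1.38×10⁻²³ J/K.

283 fW

T = 27 °C + 273.15 = 300.15 K
P_n = kTB = 1.38×10⁻²³ × 300.15 × 6.84×10⁷ = 2.83×10⁻¹³ W = 283 fW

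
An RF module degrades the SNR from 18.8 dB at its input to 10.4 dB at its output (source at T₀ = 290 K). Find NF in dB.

8.4 dB

NF (dB) = SNR_in(dB) − SNR_out(dB) when the source is at T₀
NF = 18.8 − 10.4 = 8.4 dB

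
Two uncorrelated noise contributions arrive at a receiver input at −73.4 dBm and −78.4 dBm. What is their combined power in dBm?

Convert to linear, add, convert back:
P₁ = 4.57×10⁻¹¹ W, P₂ = 1.45×10⁻¹¹ W
P_tot = 6.02×10⁻¹¹ W → 10 log₁₀(P_tot / 10⁻³) = −72.2 dBm

−72.2 dBm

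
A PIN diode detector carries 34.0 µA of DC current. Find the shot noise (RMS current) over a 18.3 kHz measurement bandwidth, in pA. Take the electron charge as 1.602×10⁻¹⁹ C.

I_n = √(2qI·B)
2qI·B = 2 × 1.602×10⁻¹⁹ × 3.40×10⁻⁵ × 1.83×10⁴ = 1.99×10⁻¹⁹ A²
I_n = √(1.99×10⁻¹⁹) = 4.46×10⁻¹⁰ A = 446 pA

446 pA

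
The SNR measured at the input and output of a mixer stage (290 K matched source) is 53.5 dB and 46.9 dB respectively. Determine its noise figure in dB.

6.6 dB

NF (dB) = SNR_in(dB) − SNR_out(dB) when the source is at T₀
NF = 53.5 − 46.9 = 6.6 dB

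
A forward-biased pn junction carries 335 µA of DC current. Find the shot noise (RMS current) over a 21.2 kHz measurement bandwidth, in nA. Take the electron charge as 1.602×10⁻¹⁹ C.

1.51 nA

I_n = √(2qI·B)
2qI·B = 2 × 1.602×10⁻¹⁹ × 3.35×10⁻⁴ × 2.12×10⁴ = 2.28×10⁻¹⁸ A²
I_n = √(2.28×10⁻¹⁸) = 1.51×10⁻⁹ A = 1.51 nA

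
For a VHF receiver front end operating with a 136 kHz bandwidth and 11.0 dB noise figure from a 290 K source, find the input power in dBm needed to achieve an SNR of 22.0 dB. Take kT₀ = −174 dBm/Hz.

Sensitivity = −174 + 10 log₁₀(B) + NF + SNR_min
= −174 + 51.34 + 11.0 + 22.0
= −89.66 dBm → −89.7 dBm

−89.7 dBm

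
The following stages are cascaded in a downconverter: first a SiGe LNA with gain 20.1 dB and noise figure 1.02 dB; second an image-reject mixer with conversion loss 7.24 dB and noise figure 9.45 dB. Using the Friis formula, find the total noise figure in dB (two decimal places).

Convert to linear (a loss of L dB is a gain of −L dB): F_i = 10^(NF_i/10), G_i = 10^(G_i,dB/10)
  Stage 1: F_1 = 10^(1.02/10) = 1.265, G_1 = 10^(20.1/10) = 102.3
  Stage 2: F_2 = 10^(9.45/10) = 8.810, G_2 = 10^(−7.24/10) = 0.1888
Friis cascade:
  F = 1.265 + (8.810 − 1)/102.3 = 1.341
NF = 10 log₁₀(1.341) = 1.27 dB

1.27 dB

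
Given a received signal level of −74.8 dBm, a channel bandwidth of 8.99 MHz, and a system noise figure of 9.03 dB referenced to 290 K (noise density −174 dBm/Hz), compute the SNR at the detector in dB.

Noise floor: N = −174 + 10 log₁₀(B) + NF
10 log₁₀(8.99×10⁶) = 69.54 dB
N = −174 + 69.54 + 9.03 = −95.43 dBm
SNR = P_sig − N = −74.8 − (−95.43) = 20.63 dB → 20.6 dB

20.6 dB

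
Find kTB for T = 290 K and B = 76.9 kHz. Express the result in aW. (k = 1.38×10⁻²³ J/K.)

P_n = kTB = 1.38×10⁻²³ × 290 × 7.69×10⁴ = 3.08×10⁻¹⁶ W = 308 aW

308 aW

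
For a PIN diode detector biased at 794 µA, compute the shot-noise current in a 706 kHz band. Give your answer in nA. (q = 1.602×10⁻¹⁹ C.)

I_n = √(2qI·B)
2qI·B = 2 × 1.602×10⁻¹⁹ × 7.94×10⁻⁴ × 7.06×10⁵ = 1.80×10⁻¹⁶ A²
I_n = √(1.80×10⁻¹⁶) = 1.34×10⁻⁸ A = 13.4 nA

13.4 nA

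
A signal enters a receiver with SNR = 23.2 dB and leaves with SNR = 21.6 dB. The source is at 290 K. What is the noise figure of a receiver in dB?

NF (dB) = SNR_in(dB) − SNR_out(dB) when the source is at T₀
NF = 23.2 − 21.6 = 1.6 dB

1.6 dB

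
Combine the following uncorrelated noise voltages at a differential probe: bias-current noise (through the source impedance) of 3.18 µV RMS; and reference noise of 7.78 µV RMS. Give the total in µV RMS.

8.40 µV

Uncorrelated sources add in power (mean-square): V_tot = √(ΣV_i²)
V_tot = √[(3.18×10⁻⁶)² + (7.78×10⁻⁶)²] = 8.40×10⁻⁶ V = 8.40 µV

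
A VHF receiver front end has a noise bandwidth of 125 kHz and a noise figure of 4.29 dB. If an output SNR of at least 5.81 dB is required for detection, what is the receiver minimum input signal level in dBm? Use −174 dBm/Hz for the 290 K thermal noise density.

Sensitivity = −174 + 10 log₁₀(B) + NF + SNR_min
= −174 + 50.97 + 4.29 + 5.81
= −112.93 dBm → −112.9 dBm

−112.9 dBm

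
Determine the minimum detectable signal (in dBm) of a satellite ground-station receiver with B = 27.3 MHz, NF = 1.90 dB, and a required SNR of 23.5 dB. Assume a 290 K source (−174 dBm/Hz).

−74.2 dBm

Sensitivity = −174 + 10 log₁₀(B) + NF + SNR_min
= −174 + 74.36 + 1.90 + 23.5
= −74.24 dBm → −74.2 dBm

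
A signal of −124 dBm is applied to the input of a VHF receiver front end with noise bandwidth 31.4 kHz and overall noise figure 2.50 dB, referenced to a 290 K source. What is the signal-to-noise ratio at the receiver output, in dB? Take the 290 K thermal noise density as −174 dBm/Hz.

Noise floor: N = −174 + 10 log₁₀(B) + NF
10 log₁₀(3.14×10⁴) = 44.97 dB
N = −174 + 44.97 + 2.50 = −126.53 dBm
SNR = P_sig − N = −124 − (−126.53) = 2.53 dB → 2.5 dB

2.5 dB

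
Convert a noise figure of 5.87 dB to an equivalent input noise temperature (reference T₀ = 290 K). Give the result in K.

830 K

F = 10^(5.87/10) = 3.86367
T_e = (F − 1)·T₀ = (3.86367 − 1) × 290 = 830 K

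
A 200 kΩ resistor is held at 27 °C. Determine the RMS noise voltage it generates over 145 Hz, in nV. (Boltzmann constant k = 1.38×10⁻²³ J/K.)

693 nV

T = 27 °C + 273.15 = 300.15 K
V_n = √(4kTRB)
4kTRB = 4 × 1.38×10⁻²³ × 300.15 × 2.00×10⁵ × 1.45×10² = 4.80×10⁻¹³ V²
V_n = √(4.80×10⁻¹³) = 6.93×10⁻⁷ V = 693 nV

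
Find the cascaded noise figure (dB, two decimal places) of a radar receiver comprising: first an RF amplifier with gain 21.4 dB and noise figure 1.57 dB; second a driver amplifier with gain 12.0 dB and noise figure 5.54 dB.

1.63 dB

Convert to linear (a loss of L dB is a gain of −L dB): F_i = 10^(NF_i/10), G_i = 10^(G_i,dB/10)
  Stage 1: F_1 = 10^(1.57/10) = 1.435, G_1 = 10^(21.4/10) = 138.0
  Stage 2: F_2 = 10^(5.54/10) = 3.581, G_2 = 10^(12.0/10) = 15.85
Friis cascade:
  F = 1.435 + (3.581 − 1)/138.0 = 1.454
NF = 10 log₁₀(1.454) = 1.63 dB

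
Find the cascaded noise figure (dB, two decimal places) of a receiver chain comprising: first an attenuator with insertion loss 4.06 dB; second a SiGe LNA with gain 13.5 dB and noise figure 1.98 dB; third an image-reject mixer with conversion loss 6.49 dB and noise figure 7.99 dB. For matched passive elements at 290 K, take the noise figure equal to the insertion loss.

Convert to linear (a loss of L dB is a gain of −L dB): F_i = 10^(NF_i/10), G_i = 10^(G_i,dB/10)
  Stage 1: F_1 = 10^(4.06/10) = 2.547, G_1 = 10^(−4.06/10) = 0.3926
  Stage 2: F_2 = 10^(1.98/10) = 1.578, G_2 = 10^(13.5/10) = 22.39
  Stage 3: F_3 = 10^(7.99/10) = 6.295, G_3 = 10^(−6.49/10) = 0.2244
Friis cascade:
  F = 2.547 + (1.578 − 1)/0.3926 + (6.295 − 1)/8.790 = 4.620
NF = 10 log₁₀(4.620) = 6.65 dB

6.65 dB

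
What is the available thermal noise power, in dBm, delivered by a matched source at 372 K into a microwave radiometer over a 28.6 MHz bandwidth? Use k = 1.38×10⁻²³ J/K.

−98.3 dBm

P_n = kTB = 1.38×10⁻²³ × 372 × 2.86×10⁷ = 1.47×10⁻¹³ W
In dBm: 10 log₁₀(1.47×10⁻¹³ / 10⁻³) = −98.3 dBm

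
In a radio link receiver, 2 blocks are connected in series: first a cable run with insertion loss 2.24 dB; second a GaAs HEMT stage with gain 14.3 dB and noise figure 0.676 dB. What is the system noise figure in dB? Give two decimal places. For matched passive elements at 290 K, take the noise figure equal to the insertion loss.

2.92 dB

Convert to linear (a loss of L dB is a gain of −L dB): F_i = 10^(NF_i/10), G_i = 10^(G_i,dB/10)
  Stage 1: F_1 = 10^(2.24/10) = 1.675, G_1 = 10^(−2.24/10) = 0.5970
  Stage 2: F_2 = 10^(0.676/10) = 1.168, G_2 = 10^(14.3/10) = 26.92
Friis cascade:
  F = 1.675 + (1.168 − 1)/0.5970 = 1.957
NF = 10 log₁₀(1.957) = 2.92 dB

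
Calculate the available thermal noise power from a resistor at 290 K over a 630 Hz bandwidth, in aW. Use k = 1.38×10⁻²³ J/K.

2.52 aW

P_n = kTB = 1.38×10⁻²³ × 290 × 6.30×10² = 2.52×10⁻¹⁸ W = 2.52 aW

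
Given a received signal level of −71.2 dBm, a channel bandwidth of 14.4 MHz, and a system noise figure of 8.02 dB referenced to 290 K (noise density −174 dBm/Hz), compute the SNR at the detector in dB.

Noise floor: N = −174 + 10 log₁₀(B) + NF
10 log₁₀(1.44×10⁷) = 71.58 dB
N = −174 + 71.58 + 8.02 = −94.40 dBm
SNR = P_sig − N = −71.2 − (−94.40) = 23.20 dB → 23.2 dB

23.2 dB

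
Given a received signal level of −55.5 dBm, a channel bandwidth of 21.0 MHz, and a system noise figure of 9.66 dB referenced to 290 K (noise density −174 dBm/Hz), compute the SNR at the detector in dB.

Noise floor: N = −174 + 10 log₁₀(B) + NF
10 log₁₀(2.10×10⁷) = 73.22 dB
N = −174 + 73.22 + 9.66 = −91.12 dBm
SNR = P_sig − N = −55.5 − (−91.12) = 35.62 dB → 35.6 dB

35.6 dB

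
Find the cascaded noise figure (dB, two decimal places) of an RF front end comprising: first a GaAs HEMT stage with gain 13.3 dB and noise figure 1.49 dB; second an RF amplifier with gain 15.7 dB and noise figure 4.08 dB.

1.71 dB

Convert to linear (a loss of L dB is a gain of −L dB): F_i = 10^(NF_i/10), G_i = 10^(G_i,dB/10)
  Stage 1: F_1 = 10^(1.49/10) = 1.409, G_1 = 10^(13.3/10) = 21.38
  Stage 2: F_2 = 10^(4.08/10) = 2.559, G_2 = 10^(15.7/10) = 37.15
Friis cascade:
  F = 1.409 + (2.559 − 1)/21.38 = 1.482
NF = 10 log₁₀(1.482) = 1.71 dB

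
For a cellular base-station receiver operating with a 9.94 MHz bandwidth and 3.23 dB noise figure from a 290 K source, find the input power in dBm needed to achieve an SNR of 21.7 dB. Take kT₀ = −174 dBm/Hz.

−79.1 dBm

Sensitivity = −174 + 10 log₁₀(B) + NF + SNR_min
= −174 + 69.97 + 3.23 + 21.7
= −79.10 dBm → −79.1 dBm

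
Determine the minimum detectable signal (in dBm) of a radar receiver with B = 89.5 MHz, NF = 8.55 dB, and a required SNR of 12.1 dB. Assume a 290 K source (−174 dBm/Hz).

Sensitivity = −174 + 10 log₁₀(B) + NF + SNR_min
= −174 + 79.52 + 8.55 + 12.1
= −73.83 dBm → −73.8 dBm

−73.8 dBm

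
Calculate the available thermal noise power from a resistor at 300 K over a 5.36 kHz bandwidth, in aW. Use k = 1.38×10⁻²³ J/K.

P_n = kTB = 1.38×10⁻²³ × 300 × 5.36×10³ = 2.22×10⁻¹⁷ W = 22.2 aW

22.2 aW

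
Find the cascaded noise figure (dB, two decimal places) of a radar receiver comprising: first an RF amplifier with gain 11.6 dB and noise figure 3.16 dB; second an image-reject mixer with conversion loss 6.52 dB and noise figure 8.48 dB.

3.96 dB

Convert to linear (a loss of L dB is a gain of −L dB): F_i = 10^(NF_i/10), G_i = 10^(G_i,dB/10)
  Stage 1: F_1 = 10^(3.16/10) = 2.070, G_1 = 10^(11.6/10) = 14.45
  Stage 2: F_2 = 10^(8.48/10) = 7.047, G_2 = 10^(−6.52/10) = 0.2228
Friis cascade:
  F = 2.070 + (7.047 − 1)/14.45 = 2.488
NF = 10 log₁₀(2.488) = 3.96 dB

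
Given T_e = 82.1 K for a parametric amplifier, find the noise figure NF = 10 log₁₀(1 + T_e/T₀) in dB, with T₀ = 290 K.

F = 1 + T_e/T₀ = 1 + 82.1/290 = 1.2831
NF = 10 log₁₀(1.2831) = 1.08 dB

1.08 dB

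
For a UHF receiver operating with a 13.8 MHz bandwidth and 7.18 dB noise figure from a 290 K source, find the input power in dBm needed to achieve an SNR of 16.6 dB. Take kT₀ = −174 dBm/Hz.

Sensitivity = −174 + 10 log₁₀(B) + NF + SNR_min
= −174 + 71.4 + 7.18 + 16.6
= −78.82 dBm → −78.8 dBm

−78.8 dBm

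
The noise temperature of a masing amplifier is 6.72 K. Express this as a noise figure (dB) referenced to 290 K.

F = 1 + T_e/T₀ = 1 + 6.72/290 = 1.02317
NF = 10 log₁₀(1.02317) = 0.099 dB

0.099 dB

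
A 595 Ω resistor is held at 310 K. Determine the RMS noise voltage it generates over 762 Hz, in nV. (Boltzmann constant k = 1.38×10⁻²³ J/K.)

88.1 nV

V_n = √(4kTRB)
4kTRB = 4 × 1.38×10⁻²³ × 310 × 5.95×10² × 7.62×10² = 7.76×10⁻¹⁵ V²
V_n = √(7.76×10⁻¹⁵) = 8.81×10⁻⁸ V = 88.1 nV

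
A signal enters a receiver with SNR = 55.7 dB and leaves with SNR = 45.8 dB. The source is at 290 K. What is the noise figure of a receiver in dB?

NF (dB) = SNR_in(dB) − SNR_out(dB) when the source is at T₀
NF = 55.7 − 45.8 = 9.9 dB

9.9 dB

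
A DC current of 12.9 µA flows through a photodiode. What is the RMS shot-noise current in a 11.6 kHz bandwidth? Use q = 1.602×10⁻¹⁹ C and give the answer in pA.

I_n = √(2qI·B)
2qI·B = 2 × 1.602×10⁻¹⁹ × 1.29×10⁻⁵ × 1.16×10⁴ = 4.79×10⁻²⁰ A²
I_n = √(4.79×10⁻²⁰) = 2.19×10⁻¹⁰ A = 219 pA

219 pA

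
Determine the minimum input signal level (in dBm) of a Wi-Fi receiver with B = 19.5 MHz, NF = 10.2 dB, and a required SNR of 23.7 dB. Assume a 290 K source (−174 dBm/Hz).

−67.2 dBm

Sensitivity = −174 + 10 log₁₀(B) + NF + SNR_min
= −174 + 72.9 + 10.2 + 23.7
= −67.2 dBm → −67.2 dBm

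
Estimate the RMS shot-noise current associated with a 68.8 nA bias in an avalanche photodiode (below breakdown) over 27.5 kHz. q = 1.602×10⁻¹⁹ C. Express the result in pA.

24.6 pA

I_n = √(2qI·B)
2qI·B = 2 × 1.602×10⁻¹⁹ × 6.88×10⁻⁸ × 2.75×10⁴ = 6.06×10⁻²² A²
I_n = √(6.06×10⁻²²) = 2.46×10⁻¹¹ A = 24.6 pA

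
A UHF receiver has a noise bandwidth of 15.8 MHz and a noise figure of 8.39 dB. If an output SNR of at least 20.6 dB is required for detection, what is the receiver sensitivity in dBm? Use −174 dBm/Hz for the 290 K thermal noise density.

Sensitivity = −174 + 10 log₁₀(B) + NF + SNR_min
= −174 + 71.99 + 8.39 + 20.6
= −73.02 dBm → −73.0 dBm

−73.0 dBm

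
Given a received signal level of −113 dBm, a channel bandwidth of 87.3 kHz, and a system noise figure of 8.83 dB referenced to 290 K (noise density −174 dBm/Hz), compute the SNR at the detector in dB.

2.8 dB

Noise floor: N = −174 + 10 log₁₀(B) + NF
10 log₁₀(8.73×10⁴) = 49.41 dB
N = −174 + 49.41 + 8.83 = −115.76 dBm
SNR = P_sig − N = −113 − (−115.76) = 2.76 dB → 2.8 dB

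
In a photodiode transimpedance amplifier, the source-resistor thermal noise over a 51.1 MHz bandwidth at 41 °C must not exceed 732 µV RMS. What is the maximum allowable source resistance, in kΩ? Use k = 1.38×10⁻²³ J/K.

T = 41 °C + 273.15 = 314.15 K
Johnson–Nyquist: V_n = √(4kTRB) ⇒ R = V_n² / (4kTB)
4kTB = 4 × 1.38×10⁻²³ × 314.15 × 5.11×10⁷ = 8.86×10⁻¹³
R = (7.32×10⁻⁴)² / 8.86×10⁻¹³ = 6.05×10⁵ Ω = 605 kΩ

605 kΩ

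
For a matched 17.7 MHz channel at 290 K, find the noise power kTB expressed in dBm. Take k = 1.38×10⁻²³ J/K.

−101.5 dBm

P_n = kTB = 1.38×10⁻²³ × 290 × 1.77×10⁷ = 7.08×10⁻¹⁴ W
In dBm: 10 log₁₀(7.08×10⁻¹⁴ / 10⁻³) = −101.5 dBm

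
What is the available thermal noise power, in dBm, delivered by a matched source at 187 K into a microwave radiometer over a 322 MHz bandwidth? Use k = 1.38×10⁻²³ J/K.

P_n = kTB = 1.38×10⁻²³ × 187 × 3.22×10⁸ = 8.31×10⁻¹³ W
In dBm: 10 log₁₀(8.31×10⁻¹³ / 10⁻³) = −90.8 dBm

−90.8 dBm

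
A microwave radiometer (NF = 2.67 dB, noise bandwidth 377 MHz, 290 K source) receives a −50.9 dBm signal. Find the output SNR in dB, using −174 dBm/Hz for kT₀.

34.7 dB

Noise floor: N = −174 + 10 log₁₀(B) + NF
10 log₁₀(3.77×10⁸) = 85.76 dB
N = −174 + 85.76 + 2.67 = −85.57 dBm
SNR = P_sig − N = −50.9 − (−85.57) = 34.67 dB → 34.7 dB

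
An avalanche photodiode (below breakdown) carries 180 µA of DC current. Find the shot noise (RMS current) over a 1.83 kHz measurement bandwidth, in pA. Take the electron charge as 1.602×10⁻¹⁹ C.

I_n = √(2qI·B)
2qI·B = 2 × 1.602×10⁻¹⁹ × 1.80×10⁻⁴ × 1.83×10³ = 1.06×10⁻¹⁹ A²
I_n = √(1.06×10⁻¹⁹) = 3.25×10⁻¹⁰ A = 325 pA

325 pA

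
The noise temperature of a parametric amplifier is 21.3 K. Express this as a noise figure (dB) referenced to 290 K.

F = 1 + T_e/T₀ = 1 + 21.3/290 = 1.07345
NF = 10 log₁₀(1.07345) = 0.308 dB

0.308 dB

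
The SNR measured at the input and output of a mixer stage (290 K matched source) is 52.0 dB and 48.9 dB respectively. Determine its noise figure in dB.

3.1 dB

NF (dB) = SNR_in(dB) − SNR_out(dB) when the source is at T₀
NF = 52.0 − 48.9 = 3.1 dB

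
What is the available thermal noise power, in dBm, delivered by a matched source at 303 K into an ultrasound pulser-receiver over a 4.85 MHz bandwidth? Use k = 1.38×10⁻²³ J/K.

−106.9 dBm

P_n = kTB = 1.38×10⁻²³ × 303 × 4.85×10⁶ = 2.03×10⁻¹⁴ W
In dBm: 10 log₁₀(2.03×10⁻¹⁴ / 10⁻³) = −106.9 dBm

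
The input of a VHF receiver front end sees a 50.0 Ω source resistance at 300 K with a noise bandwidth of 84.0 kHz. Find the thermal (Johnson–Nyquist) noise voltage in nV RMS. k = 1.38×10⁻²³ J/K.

V_n = √(4kTRB)
4kTRB = 4 × 1.38×10⁻²³ × 300 × 5.00×10¹ × 8.40×10⁴ = 6.96×10⁻¹⁴ V²
V_n = √(6.96×10⁻¹⁴) = 2.64×10⁻⁷ V = 264 nV

264 nV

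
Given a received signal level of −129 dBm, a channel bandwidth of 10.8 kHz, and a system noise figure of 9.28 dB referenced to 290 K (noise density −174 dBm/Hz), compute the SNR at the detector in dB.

Noise floor: N = −174 + 10 log₁₀(B) + NF
10 log₁₀(1.08×10⁴) = 40.33 dB
N = −174 + 40.33 + 9.28 = −124.39 dBm
SNR = P_sig − N = −129 − (−124.39) = −4.61 dB → −4.6 dB

−4.6 dB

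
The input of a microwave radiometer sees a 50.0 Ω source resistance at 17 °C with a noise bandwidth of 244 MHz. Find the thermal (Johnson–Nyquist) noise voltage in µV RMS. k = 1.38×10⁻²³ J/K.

T = 17 °C + 273.15 = 290.15 K
V_n = √(4kTRB)
4kTRB = 4 × 1.38×10⁻²³ × 290.15 × 5.00×10¹ × 2.44×10⁸ = 1.95×10⁻¹⁰ V²
V_n = √(1.95×10⁻¹⁰) = 1.40×10⁻⁵ V = 14.0 µV

14.0 µV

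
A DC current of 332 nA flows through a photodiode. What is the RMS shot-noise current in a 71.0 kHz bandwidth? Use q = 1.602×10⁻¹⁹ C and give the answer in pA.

I_n = √(2qI·B)
2qI·B = 2 × 1.602×10⁻¹⁹ × 3.32×10⁻⁷ × 7.10×10⁴ = 7.55×10⁻²¹ A²
I_n = √(7.55×10⁻²¹) = 8.69×10⁻¹¹ A = 86.9 pA

86.9 pA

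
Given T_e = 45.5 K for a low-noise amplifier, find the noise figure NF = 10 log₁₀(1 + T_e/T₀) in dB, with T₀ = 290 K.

0.633 dB

F = 1 + T_e/T₀ = 1 + 45.5/290 = 1.1569
NF = 10 log₁₀(1.1569) = 0.633 dB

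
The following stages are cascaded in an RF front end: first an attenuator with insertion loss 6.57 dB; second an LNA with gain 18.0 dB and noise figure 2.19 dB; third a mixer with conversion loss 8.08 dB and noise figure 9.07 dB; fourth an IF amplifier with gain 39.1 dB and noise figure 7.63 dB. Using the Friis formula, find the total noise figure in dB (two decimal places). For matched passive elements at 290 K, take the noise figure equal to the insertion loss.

10.10 dB

Convert to linear (a loss of L dB is a gain of −L dB): F_i = 10^(NF_i/10), G_i = 10^(G_i,dB/10)
  Stage 1: F_1 = 10^(6.57/10) = 4.539, G_1 = 10^(−6.57/10) = 0.2203
  Stage 2: F_2 = 10^(2.19/10) = 1.656, G_2 = 10^(18.0/10) = 63.10
  Stage 3: F_3 = 10^(9.07/10) = 8.072, G_3 = 10^(−8.08/10) = 0.1556
  Stage 4: F_4 = 10^(7.63/10) = 5.794, G_4 = 10^(39.1/10) = 8128
Friis cascade:
  F = 4.539 + (1.656 − 1)/0.2203 + (8.072 − 1)/13.90 + (5.794 − 1)/2.163 = 10.24
NF = 10 log₁₀(10.24) = 10.10 dB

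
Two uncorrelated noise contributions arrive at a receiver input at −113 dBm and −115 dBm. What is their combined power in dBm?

−110.9 dBm

Convert to linear, add, convert back:
P₁ = 5.01×10⁻¹⁵ W, P₂ = 3.16×10⁻¹⁵ W
P_tot = 8.17×10⁻¹⁵ W → 10 log₁₀(P_tot / 10⁻³) = −110.9 dBm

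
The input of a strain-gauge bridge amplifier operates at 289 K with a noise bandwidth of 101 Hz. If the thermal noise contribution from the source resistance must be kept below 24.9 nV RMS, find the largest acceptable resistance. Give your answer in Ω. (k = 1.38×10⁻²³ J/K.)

Johnson–Nyquist: V_n = √(4kTRB) ⇒ R = V_n² / (4kTB)
4kTB = 4 × 1.38×10⁻²³ × 289 × 1.01×10² = 1.61×10⁻¹⁸
R = (2.49×10⁻⁸)² / 1.61×10⁻¹⁸ = 3.85×10² Ω = 385 Ω

385 Ω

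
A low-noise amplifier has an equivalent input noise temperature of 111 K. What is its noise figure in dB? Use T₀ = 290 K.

1.41 dB

F = 1 + T_e/T₀ = 1 + 111/290 = 1.38276
NF = 10 log₁₀(1.38276) = 1.41 dB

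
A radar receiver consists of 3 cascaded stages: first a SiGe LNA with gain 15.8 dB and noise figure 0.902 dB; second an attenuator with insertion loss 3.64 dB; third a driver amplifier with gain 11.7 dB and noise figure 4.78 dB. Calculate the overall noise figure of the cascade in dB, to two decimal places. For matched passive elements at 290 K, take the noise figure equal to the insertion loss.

1.42 dB

Convert to linear (a loss of L dB is a gain of −L dB): F_i = 10^(NF_i/10), G_i = 10^(G_i,dB/10)
  Stage 1: F_1 = 10^(0.902/10) = 1.231, G_1 = 10^(15.8/10) = 38.02
  Stage 2: F_2 = 10^(3.64/10) = 2.312, G_2 = 10^(−3.64/10) = 0.4325
  Stage 3: F_3 = 10^(4.78/10) = 3.006, G_3 = 10^(11.7/10) = 14.79
Friis cascade:
  F = 1.231 + (2.312 − 1)/38.02 + (3.006 − 1)/16.44 = 1.387
NF = 10 log₁₀(1.387) = 1.42 dB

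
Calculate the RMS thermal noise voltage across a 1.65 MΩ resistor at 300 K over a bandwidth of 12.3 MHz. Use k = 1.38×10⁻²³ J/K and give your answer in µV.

V_n = √(4kTRB)
4kTRB = 4 × 1.38×10⁻²³ × 300 × 1.65×10⁶ × 1.23×10⁷ = 3.36×10⁻⁷ V²
V_n = √(3.36×10⁻⁷) = 5.80×10⁻⁴ V = 580 µV

580 µV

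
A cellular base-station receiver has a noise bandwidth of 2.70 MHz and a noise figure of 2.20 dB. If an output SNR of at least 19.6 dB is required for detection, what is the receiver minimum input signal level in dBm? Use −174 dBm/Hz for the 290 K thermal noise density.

Sensitivity = −174 + 10 log₁₀(B) + NF + SNR_min
= −174 + 64.31 + 2.20 + 19.6
= −87.89 dBm → −87.9 dBm

−87.9 dBm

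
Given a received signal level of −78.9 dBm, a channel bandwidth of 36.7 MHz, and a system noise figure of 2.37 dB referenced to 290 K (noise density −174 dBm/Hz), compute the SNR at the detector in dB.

Noise floor: N = −174 + 10 log₁₀(B) + NF
10 log₁₀(3.67×10⁷) = 75.65 dB
N = −174 + 75.65 + 2.37 = −95.98 dBm
SNR = P_sig − N = −78.9 − (−95.98) = 17.08 dB → 17.1 dB

17.1 dB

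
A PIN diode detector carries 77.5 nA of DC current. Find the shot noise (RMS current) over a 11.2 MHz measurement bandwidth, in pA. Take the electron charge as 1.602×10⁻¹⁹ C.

I_n = √(2qI·B)
2qI·B = 2 × 1.602×10⁻¹⁹ × 7.75×10⁻⁸ × 1.12×10⁷ = 2.78×10⁻¹⁹ A²
I_n = √(2.78×10⁻¹⁹) = 5.27×10⁻¹⁰ A = 527 pA

527 pA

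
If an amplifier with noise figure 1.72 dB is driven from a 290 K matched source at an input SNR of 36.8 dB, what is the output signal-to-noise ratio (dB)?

35.08 dB

By definition F = SNR_in/SNR_out, so in dB: SNR_out = SNR_in − NF
SNR_out = 36.8 − 1.72 = 35.08 dB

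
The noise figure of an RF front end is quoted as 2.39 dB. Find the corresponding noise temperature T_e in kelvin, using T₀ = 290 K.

213 K

F = 10^(2.39/10) = 1.7338
T_e = (F − 1)·T₀ = (1.7338 − 1) × 290 = 213 K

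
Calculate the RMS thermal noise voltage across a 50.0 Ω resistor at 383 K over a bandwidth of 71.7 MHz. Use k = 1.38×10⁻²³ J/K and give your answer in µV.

8.71 µV

V_n = √(4kTRB)
4kTRB = 4 × 1.38×10⁻²³ × 383 × 5.00×10¹ × 7.17×10⁷ = 7.58×10⁻¹¹ V²
V_n = √(7.58×10⁻¹¹) = 8.71×10⁻⁶ V = 8.71 µV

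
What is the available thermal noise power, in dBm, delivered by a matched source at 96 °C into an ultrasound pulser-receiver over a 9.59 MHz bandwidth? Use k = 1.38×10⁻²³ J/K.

T = 96 °C + 273.15 = 369.15 K
P_n = kTB = 1.38×10⁻²³ × 369.15 × 9.59×10⁶ = 4.89×10⁻¹⁴ W
In dBm: 10 log₁₀(4.89×10⁻¹⁴ / 10⁻³) = −103.1 dBm

−103.1 dBm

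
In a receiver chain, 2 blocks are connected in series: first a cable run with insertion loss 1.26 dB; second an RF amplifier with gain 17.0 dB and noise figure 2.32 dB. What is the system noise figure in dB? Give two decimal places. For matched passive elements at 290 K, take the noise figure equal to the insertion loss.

3.58 dB

Convert to linear (a loss of L dB is a gain of −L dB): F_i = 10^(NF_i/10), G_i = 10^(G_i,dB/10)
  Stage 1: F_1 = 10^(1.26/10) = 1.337, G_1 = 10^(−1.26/10) = 0.7482
  Stage 2: F_2 = 10^(2.32/10) = 1.706, G_2 = 10^(17.0/10) = 50.12
Friis cascade:
  F = 1.337 + (1.706 − 1)/0.7482 = 2.280
NF = 10 log₁₀(2.280) = 3.58 dB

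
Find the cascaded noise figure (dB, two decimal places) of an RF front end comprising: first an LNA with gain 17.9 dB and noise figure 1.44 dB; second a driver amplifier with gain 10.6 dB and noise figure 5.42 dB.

1.56 dB

Convert to linear (a loss of L dB is a gain of −L dB): F_i = 10^(NF_i/10), G_i = 10^(G_i,dB/10)
  Stage 1: F_1 = 10^(1.44/10) = 1.393, G_1 = 10^(17.9/10) = 61.66
  Stage 2: F_2 = 10^(5.42/10) = 3.483, G_2 = 10^(10.6/10) = 11.48
Friis cascade:
  F = 1.393 + (3.483 − 1)/61.66 = 1.433
NF = 10 log₁₀(1.433) = 1.56 dB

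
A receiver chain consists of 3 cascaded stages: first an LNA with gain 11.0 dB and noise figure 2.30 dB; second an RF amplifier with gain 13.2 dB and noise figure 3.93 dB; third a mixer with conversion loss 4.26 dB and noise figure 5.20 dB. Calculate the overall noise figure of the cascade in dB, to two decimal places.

Convert to linear (a loss of L dB is a gain of −L dB): F_i = 10^(NF_i/10), G_i = 10^(G_i,dB/10)
  Stage 1: F_1 = 10^(2.30/10) = 1.698, G_1 = 10^(11.0/10) = 12.59
  Stage 2: F_2 = 10^(3.93/10) = 2.472, G_2 = 10^(13.2/10) = 20.89
  Stage 3: F_3 = 10^(5.20/10) = 3.311, G_3 = 10^(−4.26/10) = 0.3750
Friis cascade:
  F = 1.698 + (2.472 − 1)/12.59 + (3.311 − 1)/263.0 = 1.824
NF = 10 log₁₀(1.824) = 2.61 dB

2.61 dB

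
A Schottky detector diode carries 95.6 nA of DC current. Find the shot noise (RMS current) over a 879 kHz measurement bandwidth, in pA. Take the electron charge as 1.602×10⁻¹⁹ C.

I_n = √(2qI·B)
2qI·B = 2 × 1.602×10⁻¹⁹ × 9.56×10⁻⁸ × 8.79×10⁵ = 2.69×10⁻²⁰ A²
I_n = √(2.69×10⁻²⁰) = 1.64×10⁻¹⁰ A = 164 pA

164 pA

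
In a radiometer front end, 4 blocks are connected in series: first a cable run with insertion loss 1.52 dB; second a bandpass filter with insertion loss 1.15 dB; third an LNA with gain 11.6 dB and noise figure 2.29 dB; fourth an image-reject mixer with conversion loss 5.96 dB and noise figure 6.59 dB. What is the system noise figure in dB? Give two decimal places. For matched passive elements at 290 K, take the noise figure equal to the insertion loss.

Convert to linear (a loss of L dB is a gain of −L dB): F_i = 10^(NF_i/10), G_i = 10^(G_i,dB/10)
  Stage 1: F_1 = 10^(1.52/10) = 1.419, G_1 = 10^(−1.52/10) = 0.7047
  Stage 2: F_2 = 10^(1.15/10) = 1.303, G_2 = 10^(−1.15/10) = 0.7674
  Stage 3: F_3 = 10^(2.29/10) = 1.694, G_3 = 10^(11.6/10) = 14.45
  Stage 4: F_4 = 10^(6.59/10) = 4.560, G_4 = 10^(−5.96/10) = 0.2535
Friis cascade:
  F = 1.419 + (1.303 − 1)/0.7047 + (1.694 − 1)/0.5408 + (4.560 − 1)/7.816 = 3.589
NF = 10 log₁₀(3.589) = 5.55 dB

5.55 dB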